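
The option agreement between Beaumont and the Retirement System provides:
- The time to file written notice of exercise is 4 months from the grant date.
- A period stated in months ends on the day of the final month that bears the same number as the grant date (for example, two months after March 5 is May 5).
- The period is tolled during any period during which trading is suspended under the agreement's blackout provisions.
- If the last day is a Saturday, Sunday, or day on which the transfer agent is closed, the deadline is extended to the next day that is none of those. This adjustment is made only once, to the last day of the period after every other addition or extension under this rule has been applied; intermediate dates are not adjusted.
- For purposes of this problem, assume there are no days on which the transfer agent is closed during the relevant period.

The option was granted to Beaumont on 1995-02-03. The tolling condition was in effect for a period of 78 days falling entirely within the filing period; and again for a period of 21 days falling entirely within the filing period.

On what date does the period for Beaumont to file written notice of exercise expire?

September 11, 1995

4 months after 1995-02-03 is June 3, 1995.
Tolling adds 78 days: June 3, 1995 + 78 days = August 20, 1995.
Tolling adds 21 days: August 20, 1995 + 21 days = September 10, 1995.
September 10, 1995 is Sunday. The next qualifying day is September 11, 1995.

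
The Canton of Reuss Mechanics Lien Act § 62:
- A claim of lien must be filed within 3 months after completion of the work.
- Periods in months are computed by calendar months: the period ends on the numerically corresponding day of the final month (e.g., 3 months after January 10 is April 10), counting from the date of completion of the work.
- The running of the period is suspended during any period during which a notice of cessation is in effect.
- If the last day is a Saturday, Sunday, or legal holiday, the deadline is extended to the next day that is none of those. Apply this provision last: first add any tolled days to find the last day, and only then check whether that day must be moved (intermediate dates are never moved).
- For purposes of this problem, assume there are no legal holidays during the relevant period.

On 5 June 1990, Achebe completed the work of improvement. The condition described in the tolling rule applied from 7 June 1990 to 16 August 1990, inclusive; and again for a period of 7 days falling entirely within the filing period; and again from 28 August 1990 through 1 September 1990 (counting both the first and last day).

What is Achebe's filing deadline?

November 27, 1990

3 months after 5 June 1990 is September 5, 1990.
From June 7, 1990 through August 16, 1990 inclusive is 71 days; tolling adds 71 days: September 5, 1990 + 71 days = November 15, 1990.
Tolling adds 7 days: November 15, 1990 + 7 days = November 22, 1990.
From August 28, 1990 through September 1, 1990 inclusive is 5 days; tolling adds 5 days: November 22, 1990 + 5 days = November 27, 1990.
November 27, 1990 is a Tuesday and not a legal holiday, so no extension applies.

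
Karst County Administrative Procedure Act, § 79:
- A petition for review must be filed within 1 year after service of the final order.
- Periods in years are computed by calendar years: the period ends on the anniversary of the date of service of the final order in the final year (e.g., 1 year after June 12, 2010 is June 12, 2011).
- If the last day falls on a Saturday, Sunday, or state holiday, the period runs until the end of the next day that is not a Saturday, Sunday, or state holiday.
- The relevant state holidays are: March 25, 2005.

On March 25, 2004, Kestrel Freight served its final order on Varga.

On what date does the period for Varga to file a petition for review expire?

March 28, 2005

1 year after March 25, 2004 is March 25, 2005.
March 25, 2005 is a listed holiday; March 26, 2005 is Saturday; March 27, 2005 is Sunday. The next qualifying day is March 28, 2005.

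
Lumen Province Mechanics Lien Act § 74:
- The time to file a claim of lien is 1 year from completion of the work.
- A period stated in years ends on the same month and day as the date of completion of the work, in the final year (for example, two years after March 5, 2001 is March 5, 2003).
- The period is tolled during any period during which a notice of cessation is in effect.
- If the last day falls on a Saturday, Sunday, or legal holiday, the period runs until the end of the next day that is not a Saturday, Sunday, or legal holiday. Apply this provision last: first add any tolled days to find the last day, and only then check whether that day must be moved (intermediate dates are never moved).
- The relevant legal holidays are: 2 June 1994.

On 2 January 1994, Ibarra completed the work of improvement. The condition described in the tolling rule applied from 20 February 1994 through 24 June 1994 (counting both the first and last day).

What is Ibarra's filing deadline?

May 8, 1995

1 year after 2 January 1994 is January 2, 1995.
From February 20, 1994 through June 24, 1994 inclusive is 125 days; tolling adds 125 days: January 2, 1995 + 125 days = May 7, 1995.
May 7, 1995 is Sunday. The next qualifying day is May 8, 1995.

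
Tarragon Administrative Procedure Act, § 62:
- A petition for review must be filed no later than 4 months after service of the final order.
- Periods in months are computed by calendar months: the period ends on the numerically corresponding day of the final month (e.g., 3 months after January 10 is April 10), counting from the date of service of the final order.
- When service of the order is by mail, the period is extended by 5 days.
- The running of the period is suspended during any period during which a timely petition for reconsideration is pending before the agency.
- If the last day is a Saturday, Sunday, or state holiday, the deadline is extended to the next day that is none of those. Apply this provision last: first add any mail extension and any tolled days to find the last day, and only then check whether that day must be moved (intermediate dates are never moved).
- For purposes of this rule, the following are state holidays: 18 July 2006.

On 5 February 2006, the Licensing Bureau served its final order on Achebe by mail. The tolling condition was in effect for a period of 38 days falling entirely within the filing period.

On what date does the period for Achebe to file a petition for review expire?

4 months after 5 February 2006 is June 5, 2006.
Service was by mail, adding 5 days: June 5, 2006 + 5 days = June 10, 2006.
Tolling adds 38 days: June 10, 2006 + 38 days = July 18, 2006.
July 18, 2006 is a listed holiday. The next qualifying day is July 19, 2006.

July 19, 2006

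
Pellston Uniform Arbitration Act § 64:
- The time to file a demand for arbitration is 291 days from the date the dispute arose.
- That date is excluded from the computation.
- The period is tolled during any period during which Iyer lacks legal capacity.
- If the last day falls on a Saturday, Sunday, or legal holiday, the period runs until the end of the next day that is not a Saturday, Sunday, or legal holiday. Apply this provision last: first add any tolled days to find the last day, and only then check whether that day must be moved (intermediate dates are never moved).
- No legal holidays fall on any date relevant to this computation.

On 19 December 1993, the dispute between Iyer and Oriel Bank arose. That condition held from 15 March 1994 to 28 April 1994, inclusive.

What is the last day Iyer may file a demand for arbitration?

November 21, 1994

291 days after 19 December 1993 is October 6, 1994.
From March 15, 1994 through April 28, 1994 inclusive is 45 days; tolling adds 45 days: October 6, 1994 + 45 days = November 20, 1994.
November 20, 1994 is Sunday. The next qualifying day is November 21, 1994.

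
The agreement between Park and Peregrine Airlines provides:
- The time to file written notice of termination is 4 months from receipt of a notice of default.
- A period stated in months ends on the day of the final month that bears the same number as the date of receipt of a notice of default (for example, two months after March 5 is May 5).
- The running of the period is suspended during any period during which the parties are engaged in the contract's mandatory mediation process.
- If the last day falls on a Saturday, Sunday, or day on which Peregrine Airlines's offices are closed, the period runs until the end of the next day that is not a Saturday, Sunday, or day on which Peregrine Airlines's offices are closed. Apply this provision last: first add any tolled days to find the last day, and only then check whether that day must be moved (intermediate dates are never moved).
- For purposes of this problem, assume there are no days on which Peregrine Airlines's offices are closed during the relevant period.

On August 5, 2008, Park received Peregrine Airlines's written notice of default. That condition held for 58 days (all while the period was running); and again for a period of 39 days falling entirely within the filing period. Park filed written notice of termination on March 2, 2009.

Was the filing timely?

4 months after August 5, 2008 is December 5, 2008.
Tolling adds 58 days: December 5, 2008 + 58 days = February 1, 2009.
Tolling adds 39 days: February 1, 2009 + 39 days = March 12, 2009.
March 12, 2009 is a Thursday and not a day on which Peregrine Airlines's offices are closed, so no extension applies.
The deadline is March 12, 2009; the filing on March 2, 2009 is on or before that date.

Yes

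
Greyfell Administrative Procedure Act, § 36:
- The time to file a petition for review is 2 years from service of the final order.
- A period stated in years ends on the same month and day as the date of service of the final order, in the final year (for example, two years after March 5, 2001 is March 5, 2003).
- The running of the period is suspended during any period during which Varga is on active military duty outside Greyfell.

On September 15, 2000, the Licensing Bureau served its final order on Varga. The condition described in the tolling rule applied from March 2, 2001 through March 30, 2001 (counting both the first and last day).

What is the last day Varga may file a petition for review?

October 14, 2002

2 years after September 15, 2000 is September 15, 2002.
From March 2, 2001 through March 30, 2001 inclusive is 29 days; tolling adds 29 days: September 15, 2002 + 29 days = October 14, 2002.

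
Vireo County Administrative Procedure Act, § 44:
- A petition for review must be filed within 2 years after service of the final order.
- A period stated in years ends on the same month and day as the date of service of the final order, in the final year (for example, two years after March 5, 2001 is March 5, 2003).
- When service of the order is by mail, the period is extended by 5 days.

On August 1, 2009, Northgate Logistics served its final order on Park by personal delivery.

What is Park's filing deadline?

2 years after August 1, 2009 is August 1, 2011.
Service was not by mail, so no mail extension applies.

August 1, 2011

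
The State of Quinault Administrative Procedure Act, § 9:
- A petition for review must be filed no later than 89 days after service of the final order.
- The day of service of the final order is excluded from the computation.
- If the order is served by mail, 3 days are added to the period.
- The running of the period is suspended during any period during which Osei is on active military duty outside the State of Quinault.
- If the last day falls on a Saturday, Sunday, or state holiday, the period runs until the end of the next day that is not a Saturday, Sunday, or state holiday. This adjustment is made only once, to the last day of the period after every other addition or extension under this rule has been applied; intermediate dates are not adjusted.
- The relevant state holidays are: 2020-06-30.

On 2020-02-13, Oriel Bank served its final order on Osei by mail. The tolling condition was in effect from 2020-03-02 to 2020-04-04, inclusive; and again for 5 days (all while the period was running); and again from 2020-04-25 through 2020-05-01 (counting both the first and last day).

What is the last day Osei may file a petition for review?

89 days after 2020-02-13 is May 12, 2020.
Service was by mail, adding 3 days: May 12, 2020 + 3 days = May 15, 2020.
From March 2, 2020 through April 4, 2020 inclusive is 34 days; tolling adds 34 days: May 15, 2020 + 34 days = June 18, 2020.
Tolling adds 5 days: June 18, 2020 + 5 days = June 23, 2020.
From April 25, 2020 through May 1, 2020 inclusive is 7 days; tolling adds 7 days: June 23, 2020 + 7 days = June 30, 2020.
June 30, 2020 is a listed holiday. The next qualifying day is July 1, 2020.

July 1, 2020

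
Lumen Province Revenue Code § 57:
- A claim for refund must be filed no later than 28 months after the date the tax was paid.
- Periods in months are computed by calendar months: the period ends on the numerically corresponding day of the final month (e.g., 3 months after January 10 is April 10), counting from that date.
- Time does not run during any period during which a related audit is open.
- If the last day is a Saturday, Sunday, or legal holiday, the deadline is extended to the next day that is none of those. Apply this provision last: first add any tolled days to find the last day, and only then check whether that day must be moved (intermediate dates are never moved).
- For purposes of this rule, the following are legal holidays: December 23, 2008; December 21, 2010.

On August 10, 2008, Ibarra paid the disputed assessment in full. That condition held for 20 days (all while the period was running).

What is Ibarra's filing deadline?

December 30, 2010

28 months after August 10, 2008 is December 10, 2010.
Tolling adds 20 days: December 10, 2010 + 20 days = December 30, 2010.
December 30, 2010 is a Thursday and not a legal holiday, so no extension applies.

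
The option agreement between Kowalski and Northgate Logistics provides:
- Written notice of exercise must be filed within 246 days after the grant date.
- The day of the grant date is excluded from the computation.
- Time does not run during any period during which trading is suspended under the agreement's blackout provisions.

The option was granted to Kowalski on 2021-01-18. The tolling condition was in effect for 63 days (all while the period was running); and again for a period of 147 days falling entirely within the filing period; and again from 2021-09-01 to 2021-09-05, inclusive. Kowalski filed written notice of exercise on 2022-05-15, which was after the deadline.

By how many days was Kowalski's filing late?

21 days

246 days after 2021-01-18 is September 21, 2021.
Tolling adds 63 days: September 21, 2021 + 63 days = November 23, 2021.
Tolling adds 147 days: November 23, 2021 + 147 days = April 19, 2022.
From September 1, 2021 through September 5, 2021 inclusive is 5 days; tolling adds 5 days: April 19, 2022 + 5 days = April 24, 2022.
The deadline is April 24, 2022; from April 24, 2022 to May 15, 2022 is 21 days.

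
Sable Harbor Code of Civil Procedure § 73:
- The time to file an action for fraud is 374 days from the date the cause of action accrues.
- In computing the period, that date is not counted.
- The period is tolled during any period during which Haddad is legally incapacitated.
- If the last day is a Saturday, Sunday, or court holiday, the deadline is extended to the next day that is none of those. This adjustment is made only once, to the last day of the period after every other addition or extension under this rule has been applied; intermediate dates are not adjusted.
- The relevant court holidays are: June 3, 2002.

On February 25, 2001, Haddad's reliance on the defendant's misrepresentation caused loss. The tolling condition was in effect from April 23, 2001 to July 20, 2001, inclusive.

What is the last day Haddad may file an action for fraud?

374 days after February 25, 2001 is March 6, 2002.
From April 23, 2001 through July 20, 2001 inclusive is 89 days; tolling adds 89 days: March 6, 2002 + 89 days = June 3, 2002.
June 3, 2002 is a listed holiday. The next qualifying day is June 4, 2002.

June 4, 2002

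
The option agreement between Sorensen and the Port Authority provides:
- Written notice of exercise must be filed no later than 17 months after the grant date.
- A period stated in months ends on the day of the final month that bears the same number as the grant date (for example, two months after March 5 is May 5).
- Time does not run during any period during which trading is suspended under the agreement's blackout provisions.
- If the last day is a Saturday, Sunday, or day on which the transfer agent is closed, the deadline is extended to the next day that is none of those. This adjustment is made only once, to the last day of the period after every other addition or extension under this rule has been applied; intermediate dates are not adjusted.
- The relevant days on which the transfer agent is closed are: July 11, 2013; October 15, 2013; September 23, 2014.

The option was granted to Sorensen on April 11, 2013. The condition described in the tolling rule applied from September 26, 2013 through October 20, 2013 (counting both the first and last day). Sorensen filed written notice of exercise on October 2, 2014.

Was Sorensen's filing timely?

17 months after April 11, 2013 is September 11, 2014.
From September 26, 2013 through October 20, 2013 inclusive is 25 days; tolling adds 25 days: September 11, 2014 + 25 days = October 6, 2014.
October 6, 2014 is a Monday and not a day on which the transfer agent is closed, so no extension applies.
The deadline is October 6, 2014; the filing on October 2, 2014 is on or before that date.

Yes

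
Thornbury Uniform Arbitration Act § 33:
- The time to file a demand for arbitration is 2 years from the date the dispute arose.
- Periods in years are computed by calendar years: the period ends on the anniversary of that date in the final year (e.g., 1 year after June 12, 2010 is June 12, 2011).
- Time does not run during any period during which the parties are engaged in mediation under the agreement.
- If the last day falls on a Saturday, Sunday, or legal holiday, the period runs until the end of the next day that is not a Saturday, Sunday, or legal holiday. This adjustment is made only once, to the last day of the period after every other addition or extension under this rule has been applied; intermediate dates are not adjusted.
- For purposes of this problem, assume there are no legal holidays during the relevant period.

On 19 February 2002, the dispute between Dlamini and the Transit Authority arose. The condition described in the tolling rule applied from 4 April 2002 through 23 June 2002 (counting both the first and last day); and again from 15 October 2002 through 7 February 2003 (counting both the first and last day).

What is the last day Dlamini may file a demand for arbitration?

September 3, 2004

2 years after 19 February 2002 is February 19, 2004.
From April 4, 2002 through June 23, 2002 inclusive is 81 days; tolling adds 81 days: February 19, 2004 + 81 days = May 10, 2004.
From October 15, 2002 through February 7, 2003 inclusive is 116 days; tolling adds 116 days: May 10, 2004 + 116 days = September 3, 2004.
September 3, 2004 is a Friday and not a legal holiday, so no extension applies.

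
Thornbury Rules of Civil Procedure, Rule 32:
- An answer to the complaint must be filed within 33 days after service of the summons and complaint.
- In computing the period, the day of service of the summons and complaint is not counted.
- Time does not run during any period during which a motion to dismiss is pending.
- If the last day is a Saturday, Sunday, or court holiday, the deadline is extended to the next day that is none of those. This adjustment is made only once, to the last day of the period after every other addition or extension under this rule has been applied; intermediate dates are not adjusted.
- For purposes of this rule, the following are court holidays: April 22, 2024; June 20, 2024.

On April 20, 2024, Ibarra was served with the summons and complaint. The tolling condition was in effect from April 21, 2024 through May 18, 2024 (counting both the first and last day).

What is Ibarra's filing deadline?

June 21, 2024

33 days after April 20, 2024 is May 23, 2024.
From April 21, 2024 through May 18, 2024 inclusive is 28 days; tolling adds 28 days: May 23, 2024 + 28 days = June 20, 2024.
June 20, 2024 is a listed holiday. The next qualifying day is June 21, 2024.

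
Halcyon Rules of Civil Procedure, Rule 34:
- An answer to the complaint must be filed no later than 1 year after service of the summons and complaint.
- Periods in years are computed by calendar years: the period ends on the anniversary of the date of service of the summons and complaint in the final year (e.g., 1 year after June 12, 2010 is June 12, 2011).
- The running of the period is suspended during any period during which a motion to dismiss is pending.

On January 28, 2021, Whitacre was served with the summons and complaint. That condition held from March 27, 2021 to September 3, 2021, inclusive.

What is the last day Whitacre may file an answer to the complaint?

1 year after January 28, 2021 is January 28, 2022.
From March 27, 2021 through September 3, 2021 inclusive is 161 days; tolling adds 161 days: January 28, 2022 + 161 days = July 8, 2022.

July 8, 2022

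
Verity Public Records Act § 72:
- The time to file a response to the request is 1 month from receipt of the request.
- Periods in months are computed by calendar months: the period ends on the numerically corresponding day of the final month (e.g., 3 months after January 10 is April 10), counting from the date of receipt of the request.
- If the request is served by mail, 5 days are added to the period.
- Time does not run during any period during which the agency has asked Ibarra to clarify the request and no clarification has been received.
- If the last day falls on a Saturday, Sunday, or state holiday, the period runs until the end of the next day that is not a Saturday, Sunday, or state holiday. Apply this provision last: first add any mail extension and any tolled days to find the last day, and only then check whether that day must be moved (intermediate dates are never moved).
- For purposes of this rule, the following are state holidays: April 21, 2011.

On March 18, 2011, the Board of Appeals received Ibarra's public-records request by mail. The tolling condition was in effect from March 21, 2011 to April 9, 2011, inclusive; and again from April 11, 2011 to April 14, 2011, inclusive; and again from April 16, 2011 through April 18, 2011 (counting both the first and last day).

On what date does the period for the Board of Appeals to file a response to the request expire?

May 20, 2011

1 month after March 18, 2011 is April 18, 2011.
Service was by mail, adding 5 days: April 18, 2011 + 5 days = April 23, 2011.
From March 21, 2011 through April 9, 2011 inclusive is 20 days; tolling adds 20 days: April 23, 2011 + 20 days = May 13, 2011.
From April 11, 2011 through April 14, 2011 inclusive is 4 days; tolling adds 4 days: May 13, 2011 + 4 days = May 17, 2011.
From April 16, 2011 through April 18, 2011 inclusive is 3 days; tolling adds 3 days: May 17, 2011 + 3 days = May 20, 2011.
May 20, 2011 is a Friday and not a state holiday, so no extension applies.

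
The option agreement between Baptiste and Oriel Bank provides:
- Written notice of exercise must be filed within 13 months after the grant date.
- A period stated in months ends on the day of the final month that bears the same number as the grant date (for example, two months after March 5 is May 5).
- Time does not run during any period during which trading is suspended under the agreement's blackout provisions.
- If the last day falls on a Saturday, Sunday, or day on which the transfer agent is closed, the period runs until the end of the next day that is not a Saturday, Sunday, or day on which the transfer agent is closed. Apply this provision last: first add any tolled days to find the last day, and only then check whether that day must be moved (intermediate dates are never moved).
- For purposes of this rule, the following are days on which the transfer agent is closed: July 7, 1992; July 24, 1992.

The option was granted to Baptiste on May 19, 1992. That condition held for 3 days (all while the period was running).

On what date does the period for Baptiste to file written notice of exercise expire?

June 22, 1993

13 months after May 19, 1992 is June 19, 1993.
Tolling adds 3 days: June 19, 1993 + 3 days = June 22, 1993.
June 22, 1993 is a Tuesday and not a day on which the transfer agent is closed, so no extension applies.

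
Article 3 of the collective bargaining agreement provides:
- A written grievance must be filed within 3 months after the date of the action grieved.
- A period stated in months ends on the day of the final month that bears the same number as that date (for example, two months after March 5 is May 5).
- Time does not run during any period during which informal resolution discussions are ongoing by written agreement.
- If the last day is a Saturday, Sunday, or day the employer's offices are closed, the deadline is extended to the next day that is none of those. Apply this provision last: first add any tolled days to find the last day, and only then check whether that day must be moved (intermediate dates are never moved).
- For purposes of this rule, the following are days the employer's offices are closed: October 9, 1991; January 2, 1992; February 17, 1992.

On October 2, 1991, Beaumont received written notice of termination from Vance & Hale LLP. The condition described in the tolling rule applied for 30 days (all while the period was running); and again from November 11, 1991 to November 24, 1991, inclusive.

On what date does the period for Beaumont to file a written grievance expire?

February 18, 1992

3 months after October 2, 1991 is January 2, 1992.
Tolling adds 30 days: January 2, 1992 + 30 days = February 1, 1992.
From November 11, 1991 through November 24, 1991 inclusive is 14 days; tolling adds 14 days: February 1, 1992 + 14 days = February 15, 1992.
February 15, 1992 is Saturday; February 16, 1992 is Sunday; February 17, 1992 is a listed holiday. The next qualifying day is February 18, 1992.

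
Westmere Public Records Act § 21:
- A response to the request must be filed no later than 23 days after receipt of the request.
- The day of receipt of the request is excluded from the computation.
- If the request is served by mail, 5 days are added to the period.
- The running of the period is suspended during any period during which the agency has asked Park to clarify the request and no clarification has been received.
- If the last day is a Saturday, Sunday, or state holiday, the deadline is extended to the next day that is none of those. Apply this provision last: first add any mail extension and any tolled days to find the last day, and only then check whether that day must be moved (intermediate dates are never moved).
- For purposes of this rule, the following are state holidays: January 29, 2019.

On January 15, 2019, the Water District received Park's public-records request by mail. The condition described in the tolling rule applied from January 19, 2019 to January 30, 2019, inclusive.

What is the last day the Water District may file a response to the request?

23 days after January 15, 2019 is February 7, 2019.
Service was by mail, adding 5 days: February 7, 2019 + 5 days = February 12, 2019.
From January 19, 2019 through January 30, 2019 inclusive is 12 days; tolling adds 12 days: February 12, 2019 + 12 days = February 24, 2019.
February 24, 2019 is Sunday. The next qualifying day is February 25, 2019.

February 25, 2019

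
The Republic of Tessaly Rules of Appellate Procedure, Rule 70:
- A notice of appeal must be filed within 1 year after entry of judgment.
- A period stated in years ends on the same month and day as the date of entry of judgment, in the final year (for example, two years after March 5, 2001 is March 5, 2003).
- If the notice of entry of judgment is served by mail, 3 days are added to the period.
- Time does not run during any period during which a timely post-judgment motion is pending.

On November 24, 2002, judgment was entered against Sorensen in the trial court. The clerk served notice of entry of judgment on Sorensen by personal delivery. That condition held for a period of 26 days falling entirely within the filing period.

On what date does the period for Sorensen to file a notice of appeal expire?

1 year after November 24, 2002 is November 24, 2003.
Service was not by mail, so no mail extension applies.
Tolling adds 26 days: November 24, 2003 + 26 days = December 20, 2003.

December 20, 2003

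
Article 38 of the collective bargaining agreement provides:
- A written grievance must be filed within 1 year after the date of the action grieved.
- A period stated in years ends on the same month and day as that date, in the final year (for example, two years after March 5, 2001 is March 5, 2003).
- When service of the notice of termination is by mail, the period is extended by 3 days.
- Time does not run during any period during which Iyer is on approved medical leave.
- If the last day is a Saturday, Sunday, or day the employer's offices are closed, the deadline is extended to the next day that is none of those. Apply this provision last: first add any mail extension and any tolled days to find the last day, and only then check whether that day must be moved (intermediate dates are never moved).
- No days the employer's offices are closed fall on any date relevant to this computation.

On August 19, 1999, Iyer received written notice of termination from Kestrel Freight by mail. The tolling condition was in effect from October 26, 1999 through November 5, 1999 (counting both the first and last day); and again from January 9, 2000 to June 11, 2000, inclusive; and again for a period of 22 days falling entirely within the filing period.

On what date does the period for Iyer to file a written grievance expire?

February 26, 2001

1 year after August 19, 1999 is August 19, 2000.
Service was by mail, adding 3 days: August 19, 2000 + 3 days = August 22, 2000.
From October 26, 1999 through November 5, 1999 inclusive is 11 days; tolling adds 11 days: August 22, 2000 + 11 days = September 2, 2000.
From January 9, 2000 through June 11, 2000 inclusive is 155 days; tolling adds 155 days: September 2, 2000 + 155 days = February 4, 2001.
Tolling adds 22 days: February 4, 2001 + 22 days = February 26, 2001.
February 26, 2001 is a Monday and not a day the employer's offices are closed, so no extension applies.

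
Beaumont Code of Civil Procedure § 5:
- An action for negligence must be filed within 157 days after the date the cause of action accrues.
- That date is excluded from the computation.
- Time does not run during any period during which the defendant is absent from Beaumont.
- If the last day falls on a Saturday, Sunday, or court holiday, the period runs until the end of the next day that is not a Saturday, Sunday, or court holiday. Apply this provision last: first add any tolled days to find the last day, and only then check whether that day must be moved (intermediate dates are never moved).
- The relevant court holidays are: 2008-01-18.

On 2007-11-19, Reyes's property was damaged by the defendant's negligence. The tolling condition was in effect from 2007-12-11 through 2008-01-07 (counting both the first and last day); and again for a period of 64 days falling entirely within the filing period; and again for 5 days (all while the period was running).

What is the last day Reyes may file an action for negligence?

157 days after 2007-11-19 is April 24, 2008.
From December 11, 2007 through January 7, 2008 inclusive is 28 days; tolling adds 28 days: April 24, 2008 + 28 days = May 22, 2008.
Tolling adds 64 days: May 22, 2008 + 64 days = July 25, 2008.
Tolling adds 5 days: July 25, 2008 + 5 days = July 30, 2008.
July 30, 2008 is a Wednesday and not a court holiday, so no extension applies.

July 30, 2008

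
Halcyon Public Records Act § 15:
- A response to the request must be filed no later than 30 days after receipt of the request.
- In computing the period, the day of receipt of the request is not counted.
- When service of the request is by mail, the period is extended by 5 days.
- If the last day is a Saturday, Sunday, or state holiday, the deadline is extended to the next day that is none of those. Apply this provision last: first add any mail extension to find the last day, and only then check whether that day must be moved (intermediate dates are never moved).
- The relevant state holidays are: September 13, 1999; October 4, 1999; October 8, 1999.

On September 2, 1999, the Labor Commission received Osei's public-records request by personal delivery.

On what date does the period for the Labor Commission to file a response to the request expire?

October 5, 1999

30 days after September 2, 1999 is October 2, 1999.
Service was not by mail, so no mail extension applies.
October 2, 1999 is Saturday; October 3, 1999 is Sunday; October 4, 1999 is a listed holiday. The next qualifying day is October 5, 1999.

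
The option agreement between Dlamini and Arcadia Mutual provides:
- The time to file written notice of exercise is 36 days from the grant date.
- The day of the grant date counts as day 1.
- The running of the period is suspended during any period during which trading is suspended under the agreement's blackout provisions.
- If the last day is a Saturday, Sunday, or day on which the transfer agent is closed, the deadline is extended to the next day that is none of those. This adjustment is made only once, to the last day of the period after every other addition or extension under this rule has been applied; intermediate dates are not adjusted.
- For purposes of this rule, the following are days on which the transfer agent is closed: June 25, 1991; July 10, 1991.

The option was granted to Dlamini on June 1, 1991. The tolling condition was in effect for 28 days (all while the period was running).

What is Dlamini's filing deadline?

August 5, 1991

Counting June 1, 1991 as day 1, day 36 is July 6, 1991.
Tolling adds 28 days: July 6, 1991 + 28 days = August 3, 1991.
August 3, 1991 is Saturday; August 4, 1991 is Sunday. The next qualifying day is August 5, 1991.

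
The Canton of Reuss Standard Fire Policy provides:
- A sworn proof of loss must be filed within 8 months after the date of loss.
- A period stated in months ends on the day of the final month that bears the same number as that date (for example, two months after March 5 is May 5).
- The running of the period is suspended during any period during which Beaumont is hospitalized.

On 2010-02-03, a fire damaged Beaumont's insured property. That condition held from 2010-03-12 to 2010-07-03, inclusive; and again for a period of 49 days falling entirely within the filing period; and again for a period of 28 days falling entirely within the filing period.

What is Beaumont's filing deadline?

8 months after 2010-02-03 is October 3, 2010.
From March 12, 2010 through July 3, 2010 inclusive is 114 days; tolling adds 114 days: October 3, 2010 + 114 days = January 25, 2011.
Tolling adds 49 days: January 25, 2011 + 49 days = March 15, 2011.
Tolling adds 28 days: March 15, 2011 + 28 days = April 12, 2011.

April 12, 2011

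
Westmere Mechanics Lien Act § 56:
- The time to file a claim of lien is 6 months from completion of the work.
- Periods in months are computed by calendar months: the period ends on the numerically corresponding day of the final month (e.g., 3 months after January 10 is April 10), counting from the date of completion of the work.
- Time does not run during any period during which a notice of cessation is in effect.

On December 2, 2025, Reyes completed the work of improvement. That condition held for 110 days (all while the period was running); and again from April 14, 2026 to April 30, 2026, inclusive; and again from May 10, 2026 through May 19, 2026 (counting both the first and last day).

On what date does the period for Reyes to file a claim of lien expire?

6 months after December 2, 2025 is June 2, 2026.
Tolling adds 110 days: June 2, 2026 + 110 days = September 20, 2026.
From April 14, 2026 through April 30, 2026 inclusive is 17 days; tolling adds 17 days: September 20, 2026 + 17 days = October 7, 2026.
From May 10, 2026 through May 19, 2026 inclusive is 10 days; tolling adds 10 days: October 7, 2026 + 10 days = October 17, 2026.

October 17, 2026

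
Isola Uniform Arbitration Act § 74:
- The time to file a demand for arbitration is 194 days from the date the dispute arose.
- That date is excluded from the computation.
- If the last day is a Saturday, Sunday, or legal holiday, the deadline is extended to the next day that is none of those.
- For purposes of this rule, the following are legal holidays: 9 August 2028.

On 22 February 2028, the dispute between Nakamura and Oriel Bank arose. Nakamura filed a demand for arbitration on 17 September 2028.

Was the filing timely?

No

194 days after 22 February 2028 is September 3, 2028.
September 3, 2028 is Sunday. The next qualifying day is September 4, 2028.
The deadline is September 4, 2028; the filing on September 17, 2028 is after that date.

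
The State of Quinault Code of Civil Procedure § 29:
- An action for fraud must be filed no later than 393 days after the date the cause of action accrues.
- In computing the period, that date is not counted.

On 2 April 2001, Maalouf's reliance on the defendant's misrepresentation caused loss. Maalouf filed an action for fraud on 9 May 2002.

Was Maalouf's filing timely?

No

393 days after 2 April 2001 is April 30, 2002.
The deadline is April 30, 2002; the filing on May 9, 2002 is after that date.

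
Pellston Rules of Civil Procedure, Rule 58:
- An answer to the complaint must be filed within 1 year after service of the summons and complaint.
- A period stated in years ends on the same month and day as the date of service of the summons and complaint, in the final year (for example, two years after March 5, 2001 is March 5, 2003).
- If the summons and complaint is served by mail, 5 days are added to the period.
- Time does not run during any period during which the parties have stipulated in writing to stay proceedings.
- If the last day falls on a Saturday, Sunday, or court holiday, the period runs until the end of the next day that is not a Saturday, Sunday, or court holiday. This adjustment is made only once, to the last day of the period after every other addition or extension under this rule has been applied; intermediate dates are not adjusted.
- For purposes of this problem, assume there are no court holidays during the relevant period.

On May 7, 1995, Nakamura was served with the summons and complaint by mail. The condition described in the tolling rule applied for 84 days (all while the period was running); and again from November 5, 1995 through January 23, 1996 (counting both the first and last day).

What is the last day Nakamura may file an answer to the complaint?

1 year after May 7, 1995 is May 7, 1996.
Service was by mail, adding 5 days: May 7, 1996 + 5 days = May 12, 1996.
Tolling adds 84 days: May 12, 1996 + 84 days = August 4, 1996.
From November 5, 1995 through January 23, 1996 inclusive is 80 days; tolling adds 80 days: August 4, 1996 + 80 days = October 23, 1996.
October 23, 1996 is a Wednesday and not a court holiday, so no extension applies.

October 23, 1996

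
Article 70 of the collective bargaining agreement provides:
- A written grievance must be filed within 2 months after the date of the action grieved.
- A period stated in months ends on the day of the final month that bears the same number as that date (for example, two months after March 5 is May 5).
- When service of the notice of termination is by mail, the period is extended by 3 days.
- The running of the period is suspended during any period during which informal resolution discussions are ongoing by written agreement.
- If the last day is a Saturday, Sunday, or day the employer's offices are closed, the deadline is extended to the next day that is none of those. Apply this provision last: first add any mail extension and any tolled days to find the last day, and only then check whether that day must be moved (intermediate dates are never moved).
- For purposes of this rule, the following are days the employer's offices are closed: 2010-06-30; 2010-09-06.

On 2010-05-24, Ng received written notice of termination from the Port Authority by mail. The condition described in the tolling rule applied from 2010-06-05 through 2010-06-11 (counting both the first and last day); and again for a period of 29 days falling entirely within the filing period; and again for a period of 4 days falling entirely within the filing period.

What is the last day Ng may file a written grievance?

2 months after 2010-05-24 is July 24, 2010.
Service was by mail, adding 3 days: July 24, 2010 + 3 days = July 27, 2010.
From June 5, 2010 through June 11, 2010 inclusive is 7 days; tolling adds 7 days: July 27, 2010 + 7 days = August 3, 2010.
Tolling adds 29 days: August 3, 2010 + 29 days = September 1, 2010.
Tolling adds 4 days: September 1, 2010 + 4 days = September 5, 2010.
September 5, 2010 is Sunday; September 6, 2010 is a listed holiday. The next qualifying day is September 7, 2010.

September 7, 2010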